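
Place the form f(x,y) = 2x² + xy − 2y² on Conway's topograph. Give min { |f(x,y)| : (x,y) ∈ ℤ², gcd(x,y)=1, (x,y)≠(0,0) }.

river: ρ → (-2,3,1)
river: ρ → (1,3,-2)
river: ρ → (-2,1,2)
river: ρ → (2,3,-1)
river: ρ → (-1,3,2)
river: ρ → (2,1,-2)
closes: descent 0, river 6
min |a| on river = 1

1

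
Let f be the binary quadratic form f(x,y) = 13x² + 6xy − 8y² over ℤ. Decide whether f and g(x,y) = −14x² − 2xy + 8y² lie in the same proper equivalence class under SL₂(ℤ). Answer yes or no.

D₁ = 452, D₂ = 452
river cycle of f (length 18): (-8, 10, 11), (11, 12, -7), (-7, 16, 7), (7, 12, -11), (-11, 10, 8), (8, 6, -13), (-13, 20, 1), (1, 20, -13), (-13, 6, 8), (8, 10, -11), … (8 more)
river cycle of g (length 14): (8, 18, -4), (-4, 14, 16), (16, 18, -2), (-2, 18, 16), (16, 14, -4), (-4, 18, 8), (8, 14, -8), (-8, 18, 4), (4, 14, -16), (-16, 18, 2), … (4 more)
cycles differ ⇒ inequivalent

no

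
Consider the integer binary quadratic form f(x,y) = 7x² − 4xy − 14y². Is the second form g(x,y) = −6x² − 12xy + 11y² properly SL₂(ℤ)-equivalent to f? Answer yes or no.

D₁ = 408, D₂ = 408
river cycle of f (length 6): (7, 10, -11), (-11, 12, 6), (6, 12, -11), (-11, 10, 7), (7, 18, -3), (-3, 18, 7)
river cycle of g (length 6): (11, 12, -6), (-6, 12, 11), (11, 10, -7), (-7, 18, 3), (3, 18, -7), (-7, 10, 11)
cycles differ ⇒ inequivalent

no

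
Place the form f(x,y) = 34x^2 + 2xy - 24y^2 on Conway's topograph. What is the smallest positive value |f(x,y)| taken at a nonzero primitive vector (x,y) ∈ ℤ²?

descent: ρ → (-24,46,12)  [lands on river]
river: ρ → (12,50,-16)
river: ρ → (-16,46,18)
river: ρ → (18,26,-36)
river: ρ → (-36,46,8)
river: ρ → (8,50,-24)
closes: descent 1, river 6
min |a| on river = 8

8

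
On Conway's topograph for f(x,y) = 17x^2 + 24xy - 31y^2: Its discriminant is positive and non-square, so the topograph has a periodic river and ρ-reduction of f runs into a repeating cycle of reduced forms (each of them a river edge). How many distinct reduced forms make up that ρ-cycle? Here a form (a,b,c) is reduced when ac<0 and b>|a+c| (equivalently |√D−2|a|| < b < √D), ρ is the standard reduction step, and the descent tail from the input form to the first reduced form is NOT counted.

D = 2684, ⌊√D⌋ = 51
river: ρ → (-31,38,10)
river: ρ → (10,42,-23)
river: ρ → (-23,50,2)
river: ρ → (2,50,-23)
river: ρ → (-23,42,10)
river: ρ → (10,38,-31)
river: ρ → (-31,24,17)
river: ρ → (17,44,-11)
river: ρ → (-11,44,17)
river: ρ → (17,24,-31)
ρ-cycle length = 10 (tail of 0 descent steps not counted)

10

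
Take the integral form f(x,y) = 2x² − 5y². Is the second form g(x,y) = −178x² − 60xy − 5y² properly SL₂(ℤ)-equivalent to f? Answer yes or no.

D₁ = 40, D₂ = 40
river cycle of f (length 6): (2, 4, -3), (-3, 2, 3), (3, 4, -2), (-2, 4, 3), (3, 2, -3), (-3, 4, 2)
river cycle of g (length 6): (2, 4, -3), (-3, 2, 3), (3, 4, -2), (-2, 4, 3), (3, 2, -3), (-3, 4, 2)
cycles coincide ⇒ equivalent

yes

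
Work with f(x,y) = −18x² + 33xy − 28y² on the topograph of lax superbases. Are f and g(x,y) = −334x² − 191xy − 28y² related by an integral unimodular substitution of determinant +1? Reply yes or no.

D₁ = -927, D₂ = -927
f is negative-definite; reduce −f:
−f: translate: b→3 (≡-33 mod 36), so (18,-33,28)→(18,3,13)
−f: flip: (18,3,13)→(13,-3,18)
−f: reduced (well bottom): (13,-3,18) with a≤c, −a<b≤a
flip sign back: reduced form of f is (-13,3,-18)
g is negative-definite; reduce −g:
−g: flip: (334,191,28)→(28,-191,334)
−g: translate: b→-23 (≡-191 mod 56), so (28,-191,334)→(28,-23,13)
−g: flip: (28,-23,13)→(13,23,28)
−g: translate: b→-3 (≡23 mod 26), so (13,23,28)→(13,-3,18)
−g: reduced (well bottom): (13,-3,18) with a≤c, −a<b≤a
flip sign back: reduced form of g is (-13,3,-18)
reduced forms (-13, 3, -18) vs (-13, 3, -18) ⇒ equivalent

yes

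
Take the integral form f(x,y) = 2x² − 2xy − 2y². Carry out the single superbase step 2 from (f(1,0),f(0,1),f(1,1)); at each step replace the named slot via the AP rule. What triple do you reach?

start (2,-2,-2) = (f(1,0),f(0,1),f(1,1))
replace slot 2: 2·(2+(-2)) − (-2) = 2 → (2,2,-2)

2,2,-2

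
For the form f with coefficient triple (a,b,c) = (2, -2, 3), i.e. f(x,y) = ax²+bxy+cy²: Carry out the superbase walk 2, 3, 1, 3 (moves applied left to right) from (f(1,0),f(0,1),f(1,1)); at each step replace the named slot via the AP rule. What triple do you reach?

start (2,3,3) = (f(1,0),f(0,1),f(1,1))
replace slot 2: 2·(2+3) − 3 = 7 → (2,7,3)
replace slot 3: 2·(2+7) − 3 = 15 → (2,7,15)
replace slot 1: 2·(7+15) − 2 = 42 → (42,7,15)
replace slot 3: 2·(42+7) − 15 = 83 → (42,7,83)

42,7,83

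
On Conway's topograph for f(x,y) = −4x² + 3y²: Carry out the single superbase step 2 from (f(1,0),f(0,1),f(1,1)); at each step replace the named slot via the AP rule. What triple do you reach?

start (-4,3,-1) = (f(1,0),f(0,1),f(1,1))
replace slot 2: 2·((-4)+(-1)) − 3 = -13 → (-4,-13,-1)

-4,-13,-1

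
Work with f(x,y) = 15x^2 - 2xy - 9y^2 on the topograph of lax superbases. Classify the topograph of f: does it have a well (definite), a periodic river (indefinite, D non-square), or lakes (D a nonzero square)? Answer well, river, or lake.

D = b²−4ac = (-2)² − 4·15·(-9) = 544
D > 0 non-square ⇒ indefinite ⇒ periodic river

river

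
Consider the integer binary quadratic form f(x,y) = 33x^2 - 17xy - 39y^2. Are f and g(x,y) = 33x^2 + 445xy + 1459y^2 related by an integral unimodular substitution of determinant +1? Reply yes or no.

D₁ = 5437, D₂ = 5437
river cycle of f (length 42): (-39, 17, 33), (33, 49, -23), (-23, 43, 39), (39, 35, -27), (-27, 73, 1), (1, 73, -27), (-27, 35, 39), (39, 43, -23), (-23, 49, 33), (33, 17, -39), … (32 more)
river cycle of g (length 42): (33, 49, -23), (-23, 43, 39), (39, 35, -27), (-27, 73, 1), (1, 73, -27), (-27, 35, 39), (39, 43, -23), (-23, 49, 33), (33, 17, -39), (-39, 61, 11), … (32 more)
cycles coincide ⇒ equivalent

yes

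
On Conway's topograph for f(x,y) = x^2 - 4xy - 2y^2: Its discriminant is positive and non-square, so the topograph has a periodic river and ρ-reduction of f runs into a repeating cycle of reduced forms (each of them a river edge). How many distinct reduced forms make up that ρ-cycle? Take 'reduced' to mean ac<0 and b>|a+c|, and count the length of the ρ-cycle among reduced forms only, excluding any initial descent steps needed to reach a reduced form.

D = 24, ⌊√D⌋ = 4
descent: ρ → (-2,4,1)  [lands on river]
river: ρ → (1,4,-2)
ρ-cycle length = 2 (tail of 1 descent step not counted)

2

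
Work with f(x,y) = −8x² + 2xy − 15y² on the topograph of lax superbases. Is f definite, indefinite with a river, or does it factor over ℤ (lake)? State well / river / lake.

D = b²−4ac = 2² − 4·(-8)·(-15) = -476
D < 0 ⇒ definite ⇒ every region one sign ⇒ single well

well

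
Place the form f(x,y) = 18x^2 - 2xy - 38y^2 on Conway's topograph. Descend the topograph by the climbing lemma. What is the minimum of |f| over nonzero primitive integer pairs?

descent: ρ → (-38,2,18)
descent: ρ → (18,34,-22)  [lands on river]
river: ρ → (-22,10,30)
river: ρ → (30,50,-2)
river: ρ → (-2,50,30)
river: ρ → (30,10,-22)
river: ρ → (-22,34,18)
river: ρ → (18,38,-18)
river: ρ → (-18,34,22)
river: ρ → (22,10,-30)
river: ρ → (-30,50,2)
river: ρ → (2,50,-30)
river: ρ → (-30,10,22)
river: ρ → (22,34,-18)
river: ρ → (-18,38,18)
closes: descent 2, river 14
min |a| on river = 2

2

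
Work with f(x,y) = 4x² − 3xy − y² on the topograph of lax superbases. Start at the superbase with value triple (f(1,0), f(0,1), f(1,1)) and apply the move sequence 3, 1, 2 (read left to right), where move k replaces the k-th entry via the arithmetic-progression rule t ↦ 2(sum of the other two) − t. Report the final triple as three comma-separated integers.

start (4,-1,0) = (f(1,0),f(0,1),f(1,1))
replace slot 3: 2·(4+(-1)) − 0 = 6 → (4,-1,6)
replace slot 1: 2·((-1)+6) − 4 = 6 → (6,-1,6)
replace slot 2: 2·(6+6) − (-1) = 25 → (6,25,6)

6,25,6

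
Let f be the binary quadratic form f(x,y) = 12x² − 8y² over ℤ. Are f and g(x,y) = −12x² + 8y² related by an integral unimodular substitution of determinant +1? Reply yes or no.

D₁ = 384, D₂ = 384
river cycle of f (length 2): (-8, 16, 4), (4, 16, -8)
river cycle of g (length 2): (8, 16, -4), (-4, 16, 8)
cycles differ ⇒ inequivalent

no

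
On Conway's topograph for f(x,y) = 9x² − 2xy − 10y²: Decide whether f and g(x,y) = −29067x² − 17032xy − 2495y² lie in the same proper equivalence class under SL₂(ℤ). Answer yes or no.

D₁ = 364, D₂ = 364
river cycle of f (length 8): (-10, 2, 9), (9, 16, -3), (-3, 14, 14), (14, 14, -3), (-3, 16, 9), (9, 2, -10), (-10, 18, 1), (1, 18, -10)
river cycle of g (length 8): (-10, 2, 9), (9, 16, -3), (-3, 14, 14), (14, 14, -3), (-3, 16, 9), (9, 2, -10), (-10, 18, 1), (1, 18, -10)
cycles coincide ⇒ equivalent

yes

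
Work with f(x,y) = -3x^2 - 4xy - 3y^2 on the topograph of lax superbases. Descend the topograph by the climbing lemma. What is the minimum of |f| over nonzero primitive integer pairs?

translate: b→-2 (≡4 mod 6), so (3,4,3)→(3,-2,2)
flip: (3,-2,2)→(2,2,3)
reduced (well bottom): (2,2,3) with a≤c, −a<b≤a
well minimum |f| = |-2| = 2 (negative-definite)

2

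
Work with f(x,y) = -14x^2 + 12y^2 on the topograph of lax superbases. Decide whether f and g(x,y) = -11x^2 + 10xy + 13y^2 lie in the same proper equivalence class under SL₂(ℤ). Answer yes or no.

D₁ = 672, D₂ = 672
river cycle of f (length 2): (12, 24, -2), (-2, 24, 12)
river cycle of g (length 6): (13, 16, -8), (-8, 16, 13), (13, 10, -11), (-11, 12, 12), (12, 12, -11), (-11, 10, 13)
cycles differ ⇒ inequivalent

no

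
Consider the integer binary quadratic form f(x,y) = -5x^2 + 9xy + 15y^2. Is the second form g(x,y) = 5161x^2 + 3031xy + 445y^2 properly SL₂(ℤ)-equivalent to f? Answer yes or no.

D₁ = 381, D₂ = 381
river cycle of f (length 6): (-5, 19, 1), (1, 19, -5), (-5, 11, 13), (13, 15, -3), (-3, 15, 13), (13, 11, -5)
river cycle of g (length 6): (-5, 19, 1), (1, 19, -5), (-5, 11, 13), (13, 15, -3), (-3, 15, 13), (13, 11, -5)
cycles coincide ⇒ equivalent

yes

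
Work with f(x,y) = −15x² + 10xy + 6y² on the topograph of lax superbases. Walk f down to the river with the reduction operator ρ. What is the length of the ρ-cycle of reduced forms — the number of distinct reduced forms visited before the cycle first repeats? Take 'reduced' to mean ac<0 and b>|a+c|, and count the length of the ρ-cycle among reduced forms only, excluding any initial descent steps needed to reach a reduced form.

D = 460, ⌊√D⌋ = 21
river: ρ → (6,14,-11)
river: ρ → (-11,8,9)
river: ρ → (9,10,-10)
river: ρ → (-10,10,9)
river: ρ → (9,8,-11)
river: ρ → (-11,14,6)
river: ρ → (6,10,-15)
river: ρ → (-15,20,1)
river: ρ → (1,20,-15)
river: ρ → (-15,10,6)
ρ-cycle length = 10 (tail of 0 descent steps not counted)

10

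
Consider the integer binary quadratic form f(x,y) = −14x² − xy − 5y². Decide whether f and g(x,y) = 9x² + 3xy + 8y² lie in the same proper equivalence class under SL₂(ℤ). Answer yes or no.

D₁ = -279, D₂ = -279
f is negative-definite; reduce −f:
−f: flip: (14,1,5)→(5,-1,14)
−f: reduced (well bottom): (5,-1,14) with a≤c, −a<b≤a
flip sign back: reduced form of f is (-5,1,-14)
g: flip: (9,3,8)→(8,-3,9)
g: reduced (well bottom): (8,-3,9) with a≤c, −a<b≤a
reduced forms (-5, 1, -14) vs (8, -3, 9) ⇒ inequivalent

no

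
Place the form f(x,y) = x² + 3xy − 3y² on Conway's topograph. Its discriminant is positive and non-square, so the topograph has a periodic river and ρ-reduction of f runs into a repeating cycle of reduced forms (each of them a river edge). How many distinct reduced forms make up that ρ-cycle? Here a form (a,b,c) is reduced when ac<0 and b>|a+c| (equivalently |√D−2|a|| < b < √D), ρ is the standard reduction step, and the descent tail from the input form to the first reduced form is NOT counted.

D = 21, ⌊√D⌋ = 4
river: ρ → (-3,3,1)
river: ρ → (1,3,-3)
ρ-cycle length = 2 (tail of 0 descent steps not counted)

2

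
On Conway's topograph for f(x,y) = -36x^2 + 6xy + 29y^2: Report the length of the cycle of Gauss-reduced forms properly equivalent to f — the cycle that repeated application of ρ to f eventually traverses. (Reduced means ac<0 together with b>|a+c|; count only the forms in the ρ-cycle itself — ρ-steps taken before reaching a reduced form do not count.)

D = 4212, ⌊√D⌋ = 64
descent: ρ → (29,52,-13)  [lands on river]
river: ρ → (-13,52,29)
river: ρ → (29,64,-1)
river: ρ → (-1,64,29)
ρ-cycle length = 4 (tail of 1 descent step not counted)

4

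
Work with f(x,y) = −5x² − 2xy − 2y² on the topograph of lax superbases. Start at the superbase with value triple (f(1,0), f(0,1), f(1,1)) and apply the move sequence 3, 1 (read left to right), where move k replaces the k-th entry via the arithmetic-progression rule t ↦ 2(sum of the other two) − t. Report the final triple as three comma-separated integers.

start (-5,-2,-9) = (f(1,0),f(0,1),f(1,1))
replace slot 3: 2·((-5)+(-2)) − (-9) = -5 → (-5,-2,-5)
replace slot 1: 2·((-2)+(-5)) − (-5) = -9 → (-9,-2,-5)

-9,-2,-5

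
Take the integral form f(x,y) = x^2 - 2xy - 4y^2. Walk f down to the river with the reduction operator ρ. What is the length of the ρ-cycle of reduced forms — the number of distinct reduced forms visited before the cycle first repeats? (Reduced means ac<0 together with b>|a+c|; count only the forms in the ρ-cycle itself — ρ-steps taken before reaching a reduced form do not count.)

D = 20, ⌊√D⌋ = 4
descent: ρ → (-4,2,1)
descent: ρ → (1,4,-1)  [lands on river]
river: ρ → (-1,4,1)
ρ-cycle length = 2 (tail of 2 descent steps not counted)

2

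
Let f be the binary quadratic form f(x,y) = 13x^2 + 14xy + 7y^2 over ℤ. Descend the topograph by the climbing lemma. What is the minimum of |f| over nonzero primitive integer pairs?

translate: b→-12 (≡14 mod 26), so (13,14,7)→(13,-12,6)
flip: (13,-12,6)→(6,12,13)
translate: b→0 (≡12 mod 12), so (6,12,13)→(6,0,7)
reduced (well bottom): (6,0,7) with a≤c, −a<b≤a
well minimum = a = 6

6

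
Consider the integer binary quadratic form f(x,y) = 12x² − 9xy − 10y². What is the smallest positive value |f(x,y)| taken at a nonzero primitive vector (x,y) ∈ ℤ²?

descent: ρ → (-10,9,12)  [lands on river]
river: ρ → (12,15,-7)
river: ρ → (-7,13,14)
river: ρ → (14,15,-6)
river: ρ → (-6,21,5)
river: ρ → (5,19,-10)
river: ρ → (-10,21,3)
river: ρ → (3,21,-10)
river: ρ → (-10,19,5)
river: ρ → (5,21,-6)
river: ρ → (-6,15,14)
river: ρ → (14,13,-7)
river: ρ → (-7,15,12)
river: ρ → (12,9,-10)
river: ρ → (-10,11,11)
river: ρ → (11,11,-10)
closes: descent 1, river 16
min |a| on river = 3

3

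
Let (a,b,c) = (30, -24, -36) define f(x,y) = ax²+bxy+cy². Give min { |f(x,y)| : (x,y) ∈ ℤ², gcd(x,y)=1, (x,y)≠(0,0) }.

descent: ρ → (-36,24,30)  [lands on river]
river: ρ → (30,36,-30)
river: ρ → (-30,24,36)
river: ρ → (36,48,-18)
river: ρ → (-18,60,18)
river: ρ → (18,48,-36)
closes: descent 1, river 6
min |a| on river = 18

18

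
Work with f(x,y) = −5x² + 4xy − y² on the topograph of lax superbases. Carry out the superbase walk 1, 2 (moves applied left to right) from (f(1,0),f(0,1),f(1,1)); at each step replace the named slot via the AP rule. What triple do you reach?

start (-5,-1,-2) = (f(1,0),f(0,1),f(1,1))
replace slot 1: 2·((-1)+(-2)) − (-5) = -1 → (-1,-1,-2)
replace slot 2: 2·((-1)+(-2)) − (-1) = -5 → (-1,-5,-2)

-1,-5,-2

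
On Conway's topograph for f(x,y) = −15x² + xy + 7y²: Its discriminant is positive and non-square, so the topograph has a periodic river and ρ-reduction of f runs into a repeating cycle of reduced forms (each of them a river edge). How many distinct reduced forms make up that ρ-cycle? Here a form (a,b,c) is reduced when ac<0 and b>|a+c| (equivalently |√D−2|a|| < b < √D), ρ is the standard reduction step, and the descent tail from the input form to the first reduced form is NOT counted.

D = 421, ⌊√D⌋ = 20
descent: ρ → (7,13,-9)  [lands on river]
river: ρ → (-9,5,11)
river: ρ → (11,17,-3)
river: ρ → (-3,19,5)
river: ρ → (5,11,-15)
river: ρ → (-15,19,1)
river: ρ → (1,19,-15)
river: ρ → (-15,11,5)
river: ρ → (5,19,-3)
river: ρ → (-3,17,11)
river: ρ → (11,5,-9)
river: ρ → (-9,13,7)
river: ρ → (7,15,-7)
river: ρ → (-7,13,9)
river: ρ → (9,5,-11)
river: ρ → (-11,17,3)
river: ρ → (3,19,-5)
river: ρ → (-5,11,15)
river: ρ → (15,19,-1)
river: ρ → (-1,19,15)
river: ρ → (15,11,-5)
river: ρ → (-5,19,3)
river: ρ → (3,17,-11)
river: ρ → (-11,5,9)
river: ρ → (9,13,-7)
river: ρ → (-7,15,7)
ρ-cycle length = 26 (tail of 1 descent step not counted)

26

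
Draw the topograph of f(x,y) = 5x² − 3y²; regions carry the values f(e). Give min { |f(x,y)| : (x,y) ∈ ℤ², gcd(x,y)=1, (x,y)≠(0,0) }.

descent: ρ → (-3,6,2)  [lands on river]
river: ρ → (2,6,-3)
closes: descent 1, river 2
min |a| on river = 2

2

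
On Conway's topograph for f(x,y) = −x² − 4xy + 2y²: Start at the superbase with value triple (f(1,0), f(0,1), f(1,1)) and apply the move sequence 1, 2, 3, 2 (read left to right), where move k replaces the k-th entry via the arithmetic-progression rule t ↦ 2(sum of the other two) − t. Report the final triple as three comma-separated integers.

start (-1,2,-3) = (f(1,0),f(0,1),f(1,1))
replace slot 1: 2·(2+(-3)) − (-1) = -1 → (-1,2,-3)
replace slot 2: 2·((-1)+(-3)) − 2 = -10 → (-1,-10,-3)
replace slot 3: 2·((-1)+(-10)) − (-3) = -19 → (-1,-10,-19)
replace slot 2: 2·((-1)+(-19)) − (-10) = -30 → (-1,-30,-19)

-1,-30,-19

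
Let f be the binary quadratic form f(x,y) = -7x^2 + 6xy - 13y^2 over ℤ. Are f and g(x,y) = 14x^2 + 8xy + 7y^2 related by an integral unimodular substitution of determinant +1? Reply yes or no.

D₁ = -328, D₂ = -328
f is negative-definite; reduce −f:
−f: reduced (well bottom): (7,-6,13) with a≤c, −a<b≤a
flip sign back: reduced form of f is (-7,6,-13)
g: flip: (14,8,7)→(7,-8,14)
g: translate: b→6 (≡-8 mod 14), so (7,-8,14)→(7,6,13)
g: reduced (well bottom): (7,6,13) with a≤c, −a<b≤a
reduced forms (-7, 6, -13) vs (7, 6, 13) ⇒ inequivalent

no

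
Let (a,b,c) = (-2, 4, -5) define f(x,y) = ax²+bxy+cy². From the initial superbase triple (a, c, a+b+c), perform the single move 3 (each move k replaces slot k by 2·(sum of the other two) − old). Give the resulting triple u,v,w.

start (-2,-5,-3) = (f(1,0),f(0,1),f(1,1))
replace slot 3: 2·((-2)+(-5)) − (-3) = -11 → (-2,-5,-11)

-2,-5,-11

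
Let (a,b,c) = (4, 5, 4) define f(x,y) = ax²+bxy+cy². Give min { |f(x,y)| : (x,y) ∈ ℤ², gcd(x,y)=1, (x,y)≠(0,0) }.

translate: b→-3 (≡5 mod 8), so (4,5,4)→(4,-3,3)
flip: (4,-3,3)→(3,3,4)
reduced (well bottom): (3,3,4) with a≤c, −a<b≤a
well minimum = a = 3

3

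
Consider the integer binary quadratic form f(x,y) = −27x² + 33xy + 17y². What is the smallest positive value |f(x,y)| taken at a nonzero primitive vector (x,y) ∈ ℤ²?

river: ρ → (17,35,-25)
river: ρ → (-25,15,27)
river: ρ → (27,39,-13)
river: ρ → (-13,39,27)
river: ρ → (27,15,-25)
river: ρ → (-25,35,17)
river: ρ → (17,33,-27)
river: ρ → (-27,21,23)
river: ρ → (23,25,-25)
river: ρ → (-25,25,23)
river: ρ → (23,21,-27)
river: ρ → (-27,33,17)
closes: descent 0, river 12
min |a| on river = 13

13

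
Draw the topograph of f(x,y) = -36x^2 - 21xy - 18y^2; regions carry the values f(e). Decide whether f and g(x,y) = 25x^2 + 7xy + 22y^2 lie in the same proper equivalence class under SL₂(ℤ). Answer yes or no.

D₁ = -2151, D₂ = -2151
f is negative-definite; reduce −f:
−f: flip: (36,21,18)→(18,-21,36)
−f: translate: b→15 (≡-21 mod 36), so (18,-21,36)→(18,15,33)
−f: reduced (well bottom): (18,15,33) with a≤c, −a<b≤a
flip sign back: reduced form of f is (-18,-15,-33)
g: flip: (25,7,22)→(22,-7,25)
g: reduced (well bottom): (22,-7,25) with a≤c, −a<b≤a
reduced forms (-18, -15, -33) vs (22, -7, 25) ⇒ inequivalent

no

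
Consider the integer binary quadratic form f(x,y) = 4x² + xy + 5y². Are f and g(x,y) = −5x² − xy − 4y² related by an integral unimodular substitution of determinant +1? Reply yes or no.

D₁ = -79, D₂ = -79
f: reduced (well bottom): (4,1,5) with a≤c, −a<b≤a
g is negative-definite; reduce −g:
−g: flip: (5,1,4)→(4,-1,5)
−g: reduced (well bottom): (4,-1,5) with a≤c, −a<b≤a
flip sign back: reduced form of g is (-4,1,-5)
reduced forms (4, 1, 5) vs (-4, 1, -5) ⇒ inequivalent

no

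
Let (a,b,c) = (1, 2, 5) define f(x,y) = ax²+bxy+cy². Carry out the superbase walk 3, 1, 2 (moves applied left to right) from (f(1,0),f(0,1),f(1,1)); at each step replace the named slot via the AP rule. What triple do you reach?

start (1,5,8) = (f(1,0),f(0,1),f(1,1))
replace slot 3: 2·(1+5) − 8 = 4 → (1,5,4)
replace slot 1: 2·(5+4) − 1 = 17 → (17,5,4)
replace slot 2: 2·(17+4) − 5 = 37 → (17,37,4)

17,37,4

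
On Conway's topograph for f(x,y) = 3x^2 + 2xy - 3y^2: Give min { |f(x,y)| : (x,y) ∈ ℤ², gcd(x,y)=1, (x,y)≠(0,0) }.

river: ρ → (-3,4,2)
river: ρ → (2,4,-3)
river: ρ → (-3,2,3)
river: ρ → (3,4,-2)
river: ρ → (-2,4,3)
river: ρ → (3,2,-3)
closes: descent 0, river 6
min |a| on river = 2

2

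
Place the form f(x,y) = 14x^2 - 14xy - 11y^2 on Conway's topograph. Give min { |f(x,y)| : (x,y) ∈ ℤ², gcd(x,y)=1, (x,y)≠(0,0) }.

descent: ρ → (-11,14,14)  [lands on river]
river: ρ → (14,14,-11)
river: ρ → (-11,8,17)
river: ρ → (17,26,-2)
river: ρ → (-2,26,17)
river: ρ → (17,8,-11)
closes: descent 1, river 6
min |a| on river = 2

2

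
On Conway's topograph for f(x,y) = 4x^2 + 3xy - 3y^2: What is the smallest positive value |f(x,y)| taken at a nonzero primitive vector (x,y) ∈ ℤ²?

river: ρ → (-3,3,4)
river: ρ → (4,5,-2)
river: ρ → (-2,7,1)
river: ρ → (1,7,-2)
river: ρ → (-2,5,4)
river: ρ → (4,3,-3)
closes: descent 0, river 6
min |a| on river = 1

1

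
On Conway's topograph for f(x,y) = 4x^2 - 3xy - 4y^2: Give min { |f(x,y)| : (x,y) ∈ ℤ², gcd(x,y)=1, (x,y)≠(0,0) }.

descent: ρ → (-4,3,4)  [lands on river]
river: ρ → (4,5,-3)
river: ρ → (-3,7,2)
river: ρ → (2,5,-6)
river: ρ → (-6,7,1)
river: ρ → (1,7,-6)
river: ρ → (-6,5,2)
river: ρ → (2,7,-3)
river: ρ → (-3,5,4)
river: ρ → (4,3,-4)
river: ρ → (-4,5,3)
river: ρ → (3,7,-2)
river: ρ → (-2,5,6)
river: ρ → (6,7,-1)
river: ρ → (-1,7,6)
river: ρ → (6,5,-2)
river: ρ → (-2,7,3)
river: ρ → (3,5,-4)
closes: descent 1, river 18
min |a| on river = 1

1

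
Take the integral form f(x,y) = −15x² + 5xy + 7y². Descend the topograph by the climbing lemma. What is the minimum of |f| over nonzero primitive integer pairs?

descent: ρ → (7,9,-13)  [lands on river]
river: ρ → (-13,17,3)
river: ρ → (3,19,-7)
river: ρ → (-7,9,13)
river: ρ → (13,17,-3)
river: ρ → (-3,19,7)
closes: descent 1, river 6
min |a| on river = 3

3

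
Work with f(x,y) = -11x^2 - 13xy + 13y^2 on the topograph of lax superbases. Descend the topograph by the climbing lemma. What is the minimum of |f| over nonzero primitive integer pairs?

descent: ρ → (13,13,-11)  [lands on river]
river: ρ → (-11,9,15)
river: ρ → (15,21,-5)
river: ρ → (-5,19,19)
river: ρ → (19,19,-5)
river: ρ → (-5,21,15)
river: ρ → (15,9,-11)
river: ρ → (-11,13,13)
closes: descent 1, river 8
min |a| on river = 5

5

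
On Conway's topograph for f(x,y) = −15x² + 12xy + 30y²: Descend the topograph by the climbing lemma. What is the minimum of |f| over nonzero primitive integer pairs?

descent: ρ → (30,-12,-15)
descent: ρ → (-15,42,3)  [lands on river]
river: ρ → (3,42,-15)
river: ρ → (-15,18,27)
river: ρ → (27,36,-6)
river: ρ → (-6,36,27)
river: ρ → (27,18,-15)
closes: descent 2, river 6
min |a| on river = 3

3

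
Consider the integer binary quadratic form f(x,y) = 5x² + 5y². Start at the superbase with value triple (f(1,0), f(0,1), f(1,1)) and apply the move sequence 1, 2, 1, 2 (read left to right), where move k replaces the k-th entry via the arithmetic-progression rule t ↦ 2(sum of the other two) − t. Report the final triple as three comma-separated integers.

start (5,5,10) = (f(1,0),f(0,1),f(1,1))
replace slot 1: 2·(5+10) − 5 = 25 → (25,5,10)
replace slot 2: 2·(25+10) − 5 = 65 → (25,65,10)
replace slot 1: 2·(65+10) − 25 = 125 → (125,65,10)
replace slot 2: 2·(125+10) − 65 = 205 → (125,205,10)

125,205,10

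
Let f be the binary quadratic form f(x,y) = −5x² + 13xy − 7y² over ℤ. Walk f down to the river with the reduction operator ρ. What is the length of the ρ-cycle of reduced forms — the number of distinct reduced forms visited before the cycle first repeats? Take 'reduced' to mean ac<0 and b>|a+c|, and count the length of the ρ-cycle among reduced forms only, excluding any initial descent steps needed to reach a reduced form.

D = 29, ⌊√D⌋ = 5
descent: ρ → (-7,1,1)
descent: ρ → (1,5,-1)  [lands on river]
river: ρ → (-1,5,1)
ρ-cycle length = 2 (tail of 2 descent steps not counted)

2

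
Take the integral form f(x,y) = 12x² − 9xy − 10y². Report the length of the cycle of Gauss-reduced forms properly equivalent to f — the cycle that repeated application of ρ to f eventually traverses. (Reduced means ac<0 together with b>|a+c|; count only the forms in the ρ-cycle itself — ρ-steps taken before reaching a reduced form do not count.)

D = 561, ⌊√D⌋ = 23
descent: ρ → (-10,9,12)  [lands on river]
river: ρ → (12,15,-7)
river: ρ → (-7,13,14)
river: ρ → (14,15,-6)
river: ρ → (-6,21,5)
river: ρ → (5,19,-10)
river: ρ → (-10,21,3)
river: ρ → (3,21,-10)
river: ρ → (-10,19,5)
river: ρ → (5,21,-6)
river: ρ → (-6,15,14)
river: ρ → (14,13,-7)
river: ρ → (-7,15,12)
river: ρ → (12,9,-10)
river: ρ → (-10,11,11)
river: ρ → (11,11,-10)
ρ-cycle length = 16 (tail of 1 descent step not counted)

16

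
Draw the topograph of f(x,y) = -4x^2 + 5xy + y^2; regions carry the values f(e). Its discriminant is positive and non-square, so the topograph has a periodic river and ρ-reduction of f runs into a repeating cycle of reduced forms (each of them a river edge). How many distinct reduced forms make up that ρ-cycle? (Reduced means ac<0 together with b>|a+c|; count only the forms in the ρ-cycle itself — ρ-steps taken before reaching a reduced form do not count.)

D = 41, ⌊√D⌋ = 6
river: ρ → (1,5,-4)
river: ρ → (-4,3,2)
river: ρ → (2,5,-2)
river: ρ → (-2,3,4)
river: ρ → (4,5,-1)
river: ρ → (-1,5,4)
river: ρ → (4,3,-2)
river: ρ → (-2,5,2)
river: ρ → (2,3,-4)
river: ρ → (-4,5,1)
ρ-cycle length = 10 (tail of 0 descent steps not counted)

10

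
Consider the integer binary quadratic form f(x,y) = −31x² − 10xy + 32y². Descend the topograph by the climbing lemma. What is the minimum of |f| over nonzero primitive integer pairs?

descent: ρ → (32,10,-31)  [lands on river]
river: ρ → (-31,52,11)
river: ρ → (11,58,-16)
river: ρ → (-16,38,41)
river: ρ → (41,44,-13)
river: ρ → (-13,60,9)
river: ρ → (9,48,-49)
river: ρ → (-49,50,8)
river: ρ → (8,62,-7)
river: ρ → (-7,50,56)
river: ρ → (56,62,-1)
river: ρ → (-1,62,56)
river: ρ → (56,50,-7)
river: ρ → (-7,62,8)
river: ρ → (8,50,-49)
river: ρ → (-49,48,9)
river: ρ → (9,60,-13)
river: ρ → (-13,44,41)
river: ρ → (41,38,-16)
river: ρ → (-16,58,11)
river: ρ → (11,52,-31)
river: ρ → (-31,10,32)
river: ρ → (32,54,-9)
river: ρ → (-9,54,32)
closes: descent 1, river 24
min |a| on river = 1

1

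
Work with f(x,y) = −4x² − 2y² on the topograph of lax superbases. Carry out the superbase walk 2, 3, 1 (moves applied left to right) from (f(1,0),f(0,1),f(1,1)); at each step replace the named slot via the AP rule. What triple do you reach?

start (-4,-2,-6) = (f(1,0),f(0,1),f(1,1))
replace slot 2: 2·((-4)+(-6)) − (-2) = -18 → (-4,-18,-6)
replace slot 3: 2·((-4)+(-18)) − (-6) = -38 → (-4,-18,-38)
replace slot 1: 2·((-18)+(-38)) − (-4) = -108 → (-108,-18,-38)

-108,-18,-38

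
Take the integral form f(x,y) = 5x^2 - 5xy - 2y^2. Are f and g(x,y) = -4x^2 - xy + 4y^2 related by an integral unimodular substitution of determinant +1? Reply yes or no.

D₁ = 65, D₂ = 65
river cycle of f (length 6): (-2, 5, 5), (5, 5, -2), (-2, 7, 2), (2, 5, -5), (-5, 5, 2), (2, 7, -2)
river cycle of g (length 6): (4, 1, -4), (-4, 7, 1), (1, 7, -4), (-4, 1, 4), (4, 7, -1), (-1, 7, 4)
cycles differ ⇒ inequivalent

no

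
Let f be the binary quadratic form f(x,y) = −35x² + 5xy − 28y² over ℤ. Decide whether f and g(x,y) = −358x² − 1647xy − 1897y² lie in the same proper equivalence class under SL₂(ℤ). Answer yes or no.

D₁ = -3895, D₂ = -3895
f is negative-definite; reduce −f:
−f: flip: (35,-5,28)→(28,5,35)
−f: reduced (well bottom): (28,5,35) with a≤c, −a<b≤a
flip sign back: reduced form of f is (-28,-5,-35)
g is negative-definite; reduce −g:
−g: translate: b→215 (≡1647 mod 716), so (358,1647,1897)→(358,215,35)
−g: flip: (358,215,35)→(35,-215,358)
−g: translate: b→-5 (≡-215 mod 70), so (35,-215,358)→(35,-5,28)
−g: flip: (35,-5,28)→(28,5,35)
−g: reduced (well bottom): (28,5,35) with a≤c, −a<b≤a
flip sign back: reduced form of g is (-28,-5,-35)
reduced forms (-28, -5, -35) vs (-28, -5, -35) ⇒ equivalent

yes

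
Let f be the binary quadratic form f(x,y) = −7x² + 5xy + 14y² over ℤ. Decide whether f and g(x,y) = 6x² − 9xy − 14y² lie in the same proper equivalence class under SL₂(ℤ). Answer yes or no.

D₁ = 417, D₂ = 417
river cycle of f (length 18): (-7, 19, 2), (2, 17, -16), (-16, 15, 3), (3, 15, -16), (-16, 17, 2), (2, 19, -7), (-7, 9, 12), (12, 15, -4), (-4, 17, 8), (8, 15, -6), … (8 more)
river cycle of g (length 18): (-14, 9, 6), (6, 15, -8), (-8, 17, 4), (4, 15, -12), (-12, 9, 7), (7, 19, -2), (-2, 17, 16), (16, 15, -3), (-3, 15, 16), (16, 17, -2), … (8 more)
cycles differ ⇒ inequivalent

no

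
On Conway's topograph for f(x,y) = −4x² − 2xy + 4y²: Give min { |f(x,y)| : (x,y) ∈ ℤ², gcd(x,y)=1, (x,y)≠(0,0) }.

descent: ρ → (4,2,-4)  [lands on river]
river: ρ → (-4,6,2)
river: ρ → (2,6,-4)
river: ρ → (-4,2,4)
river: ρ → (4,6,-2)
river: ρ → (-2,6,4)
closes: descent 1, river 6
min |a| on river = 2

2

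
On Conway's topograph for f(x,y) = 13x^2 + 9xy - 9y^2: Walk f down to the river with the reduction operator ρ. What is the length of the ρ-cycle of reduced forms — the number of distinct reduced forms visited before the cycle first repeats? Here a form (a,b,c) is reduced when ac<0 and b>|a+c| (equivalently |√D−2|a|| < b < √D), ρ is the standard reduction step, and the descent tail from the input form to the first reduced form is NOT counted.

D = 549, ⌊√D⌋ = 23
river: ρ → (-9,9,13)
river: ρ → (13,17,-5)
river: ρ → (-5,23,1)
river: ρ → (1,23,-5)
river: ρ → (-5,17,13)
river: ρ → (13,9,-9)
ρ-cycle length = 6 (tail of 0 descent steps not counted)

6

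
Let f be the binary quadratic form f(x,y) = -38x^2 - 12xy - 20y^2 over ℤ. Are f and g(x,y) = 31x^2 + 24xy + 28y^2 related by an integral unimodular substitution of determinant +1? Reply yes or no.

D₁ = -2896, D₂ = -2896
f is negative-definite; reduce −f:
−f: flip: (38,12,20)→(20,-12,38)
−f: reduced (well bottom): (20,-12,38) with a≤c, −a<b≤a
flip sign back: reduced form of f is (-20,12,-38)
g: flip: (31,24,28)→(28,-24,31)
g: reduced (well bottom): (28,-24,31) with a≤c, −a<b≤a
reduced forms (-20, 12, -38) vs (28, -24, 31) ⇒ inequivalent

no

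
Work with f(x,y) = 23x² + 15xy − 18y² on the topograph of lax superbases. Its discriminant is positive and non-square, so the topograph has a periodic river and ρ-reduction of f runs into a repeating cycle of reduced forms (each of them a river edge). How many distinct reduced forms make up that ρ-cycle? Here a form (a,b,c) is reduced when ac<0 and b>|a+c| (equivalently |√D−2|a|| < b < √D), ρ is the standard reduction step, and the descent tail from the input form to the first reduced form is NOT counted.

D = 1881, ⌊√D⌋ = 43
river: ρ → (-18,21,20)
river: ρ → (20,19,-19)
river: ρ → (-19,19,20)
river: ρ → (20,21,-18)
river: ρ → (-18,15,23)
river: ρ → (23,31,-10)
river: ρ → (-10,29,26)
river: ρ → (26,23,-13)
river: ρ → (-13,29,20)
river: ρ → (20,11,-22)
river: ρ → (-22,33,9)
river: ρ → (9,39,-10)
river: ρ → (-10,41,5)
river: ρ → (5,39,-18)
river: ρ → (-18,33,11)
river: ρ → (11,33,-18)
river: ρ → (-18,39,5)
river: ρ → (5,41,-10)
river: ρ → (-10,39,9)
river: ρ → (9,33,-22)
river: ρ → (-22,11,20)
river: ρ → (20,29,-13)
river: ρ → (-13,23,26)
river: ρ → (26,29,-10)
river: ρ → (-10,31,23)
river: ρ → (23,15,-18)
ρ-cycle length = 26 (tail of 0 descent steps not counted)

26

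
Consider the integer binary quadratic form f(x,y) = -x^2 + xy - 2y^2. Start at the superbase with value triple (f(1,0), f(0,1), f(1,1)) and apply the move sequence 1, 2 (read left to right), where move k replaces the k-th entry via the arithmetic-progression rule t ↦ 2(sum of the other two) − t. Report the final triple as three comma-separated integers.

start (-1,-2,-2) = (f(1,0),f(0,1),f(1,1))
replace slot 1: 2·((-2)+(-2)) − (-1) = -7 → (-7,-2,-2)
replace slot 2: 2·((-7)+(-2)) − (-2) = -16 → (-7,-16,-2)

-7,-16,-2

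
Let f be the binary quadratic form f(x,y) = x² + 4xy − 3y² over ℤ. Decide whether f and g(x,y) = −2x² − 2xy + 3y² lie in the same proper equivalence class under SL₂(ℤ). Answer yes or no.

D₁ = 28, D₂ = 28
river cycle of f (length 4): (-3, 2, 2), (2, 2, -3), (-3, 4, 1), (1, 4, -3)
river cycle of g (length 4): (3, 2, -2), (-2, 2, 3), (3, 4, -1), (-1, 4, 3)
cycles differ ⇒ inequivalent

no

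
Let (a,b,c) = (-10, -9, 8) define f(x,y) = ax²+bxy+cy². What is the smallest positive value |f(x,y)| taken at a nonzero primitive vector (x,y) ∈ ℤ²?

descent: ρ → (8,9,-10)  [lands on river]
river: ρ → (-10,11,7)
river: ρ → (7,17,-4)
river: ρ → (-4,15,11)
river: ρ → (11,7,-8)
river: ρ → (-8,9,10)
river: ρ → (10,11,-7)
river: ρ → (-7,17,4)
river: ρ → (4,15,-11)
river: ρ → (-11,7,8)
closes: descent 1, river 10
min |a| on river = 4

4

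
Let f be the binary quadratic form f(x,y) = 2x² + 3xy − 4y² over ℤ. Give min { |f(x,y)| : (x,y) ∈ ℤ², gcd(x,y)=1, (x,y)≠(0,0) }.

river: ρ → (-4,5,1)
river: ρ → (1,5,-4)
river: ρ → (-4,3,2)
river: ρ → (2,5,-2)
river: ρ → (-2,3,4)
river: ρ → (4,5,-1)
river: ρ → (-1,5,4)
river: ρ → (4,3,-2)
river: ρ → (-2,5,2)
river: ρ → (2,3,-4)
closes: descent 0, river 10
min |a| on river = 1

1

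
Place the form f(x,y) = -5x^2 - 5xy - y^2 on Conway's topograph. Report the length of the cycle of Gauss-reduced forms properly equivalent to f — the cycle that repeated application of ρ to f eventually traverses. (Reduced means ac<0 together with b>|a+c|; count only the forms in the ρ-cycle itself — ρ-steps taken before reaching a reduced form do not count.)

D = 5, ⌊√D⌋ = 2
descent: ρ → (-1,1,1)  [lands on river]
river: ρ → (1,1,-1)
ρ-cycle length = 2 (tail of 1 descent step not counted)

2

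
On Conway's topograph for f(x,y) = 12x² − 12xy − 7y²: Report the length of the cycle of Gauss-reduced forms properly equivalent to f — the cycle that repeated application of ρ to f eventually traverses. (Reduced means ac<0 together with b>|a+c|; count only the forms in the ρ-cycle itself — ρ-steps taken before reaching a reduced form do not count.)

D = 480, ⌊√D⌋ = 21
descent: ρ → (-7,12,12)  [lands on river]
river: ρ → (12,12,-7)
river: ρ → (-7,16,8)
river: ρ → (8,16,-7)
ρ-cycle length = 4 (tail of 1 descent step not counted)

4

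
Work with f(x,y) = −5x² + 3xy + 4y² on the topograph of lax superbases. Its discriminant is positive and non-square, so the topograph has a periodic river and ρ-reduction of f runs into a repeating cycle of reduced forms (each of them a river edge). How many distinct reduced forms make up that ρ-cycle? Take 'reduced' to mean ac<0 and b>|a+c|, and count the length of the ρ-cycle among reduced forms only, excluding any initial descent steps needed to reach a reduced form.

D = 89, ⌊√D⌋ = 9
river: ρ → (4,5,-4)
river: ρ → (-4,3,5)
river: ρ → (5,7,-2)
river: ρ → (-2,9,1)
river: ρ → (1,9,-2)
river: ρ → (-2,7,5)
river: ρ → (5,3,-4)
river: ρ → (-4,5,4)
river: ρ → (4,3,-5)
river: ρ → (-5,7,2)
river: ρ → (2,9,-1)
river: ρ → (-1,9,2)
river: ρ → (2,7,-5)
river: ρ → (-5,3,4)
ρ-cycle length = 14 (tail of 0 descent steps not counted)

14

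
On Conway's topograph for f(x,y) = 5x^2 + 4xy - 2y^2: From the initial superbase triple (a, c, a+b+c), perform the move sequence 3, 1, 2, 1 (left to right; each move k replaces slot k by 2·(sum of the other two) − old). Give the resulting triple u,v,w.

start (5,-2,7) = (f(1,0),f(0,1),f(1,1))
replace slot 3: 2·(5+(-2)) − 7 = -1 → (5,-2,-1)
replace slot 1: 2·((-2)+(-1)) − 5 = -11 → (-11,-2,-1)
replace slot 2: 2·((-11)+(-1)) − (-2) = -22 → (-11,-22,-1)
replace slot 1: 2·((-22)+(-1)) − (-11) = -35 → (-35,-22,-1)

-35,-22,-1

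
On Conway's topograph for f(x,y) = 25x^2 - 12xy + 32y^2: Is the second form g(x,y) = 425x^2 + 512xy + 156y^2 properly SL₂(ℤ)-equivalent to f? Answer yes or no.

D₁ = -3056, D₂ = -3056
f: reduced (well bottom): (25,-12,32) with a≤c, −a<b≤a
g: translate: b→-338 (≡512 mod 850), so (425,512,156)→(425,-338,69)
g: flip: (425,-338,69)→(69,338,425)
g: translate: b→62 (≡338 mod 138), so (69,338,425)→(69,62,25)
g: flip: (69,62,25)→(25,-62,69)
g: translate: b→-12 (≡-62 mod 50), so (25,-62,69)→(25,-12,32)
g: reduced (well bottom): (25,-12,32) with a≤c, −a<b≤a
reduced forms (25, -12, 32) vs (25, -12, 32) ⇒ equivalent

yes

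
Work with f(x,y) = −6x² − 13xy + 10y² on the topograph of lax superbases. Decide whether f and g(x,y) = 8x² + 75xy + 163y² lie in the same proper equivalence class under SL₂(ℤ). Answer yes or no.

D₁ = 409, D₂ = 409
river cycle of f (length 54): (10, 13, -6), (-6, 11, 12), (12, 13, -5), (-5, 17, 6), (6, 19, -2), (-2, 17, 15), (15, 13, -4), (-4, 19, 3), (3, 17, -10), (-10, 3, 10), … (44 more)
river cycle of g (length 54): (8, 11, -9), (-9, 7, 10), (10, 13, -6), (-6, 11, 12), (12, 13, -5), (-5, 17, 6), (6, 19, -2), (-2, 17, 15), (15, 13, -4), (-4, 19, 3), … (44 more)
cycles coincide ⇒ equivalent

yes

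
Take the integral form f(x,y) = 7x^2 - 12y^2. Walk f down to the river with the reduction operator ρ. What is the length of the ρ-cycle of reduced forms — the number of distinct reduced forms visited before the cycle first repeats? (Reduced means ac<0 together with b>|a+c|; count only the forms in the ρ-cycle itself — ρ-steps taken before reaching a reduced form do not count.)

D = 336, ⌊√D⌋ = 18
descent: ρ → (-12,0,7)
descent: ρ → (7,14,-5)  [lands on river]
river: ρ → (-5,16,4)
river: ρ → (4,16,-5)
river: ρ → (-5,14,7)
ρ-cycle length = 4 (tail of 2 descent steps not counted)

4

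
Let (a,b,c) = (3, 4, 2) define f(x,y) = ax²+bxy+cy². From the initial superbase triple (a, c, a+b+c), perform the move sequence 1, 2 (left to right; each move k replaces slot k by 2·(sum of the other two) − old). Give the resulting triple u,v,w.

start (3,2,9) = (f(1,0),f(0,1),f(1,1))
replace slot 1: 2·(2+9) − 3 = 19 → (19,2,9)
replace slot 2: 2·(19+9) − 2 = 54 → (19,54,9)

19,54,9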